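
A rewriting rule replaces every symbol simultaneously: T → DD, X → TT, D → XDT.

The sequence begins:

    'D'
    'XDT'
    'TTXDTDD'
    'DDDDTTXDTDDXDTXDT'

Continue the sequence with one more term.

Applying the rule to each of the 17 symbols of DDDDTTXDTDDXDTXDT gives the pieces XDT XDT XDT XDT DD DD TT XDT DD XDT XDT TT XDT DD TT XDT DD, which concatenate to the answer.

XDTXDTXDTXDTDDDDTTXDTDDXDTXDTTTXDTDDTTXDTDD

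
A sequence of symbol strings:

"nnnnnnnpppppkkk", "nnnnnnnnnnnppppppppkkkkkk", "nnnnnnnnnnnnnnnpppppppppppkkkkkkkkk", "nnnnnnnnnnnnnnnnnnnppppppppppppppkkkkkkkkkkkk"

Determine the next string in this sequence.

Term n consists of 4n+3 n's, followed by 3n+2 p's, followed by 3n k's (n = 1, 2, …).
At n = 5 the blocks have lengths 23, 17, 15.

nnnnnnnnnnnnnnnnnnnnnnnpppppppppppppppppkkkkkkkkkkkkkkk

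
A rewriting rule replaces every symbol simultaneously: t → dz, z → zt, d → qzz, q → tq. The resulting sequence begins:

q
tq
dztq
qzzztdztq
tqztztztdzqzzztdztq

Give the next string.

dztqztdzztdzztdzqzzzttqztztztdzqzzztdztq

φ(tqztztztdzqzzztdztq) expands symbol-by-symbol to dz tq zt dz zt dz zt dz qzz zt tq zt zt zt dz qzz zt dz tq; joining the 19 pieces gives the next term.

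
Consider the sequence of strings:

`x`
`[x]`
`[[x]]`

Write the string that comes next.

Each term wraps the previous one in [ on the left and ] on the right.
One more step from [[x]] gives the answer.

[[[x]]]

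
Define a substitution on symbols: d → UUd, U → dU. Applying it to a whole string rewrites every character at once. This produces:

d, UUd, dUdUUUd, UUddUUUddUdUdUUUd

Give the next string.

dUdUUUdUUddUdUdUUUdUUddUUUddUUUddUdUdUUUd

φ(UUddUUUddUdUdUUUd) expands symbol-by-symbol to dU dU UUd UUd dU dU dU UUd UUd dU UUd dU UUd dU dU dU UUd; joining the 17 pieces gives the next term.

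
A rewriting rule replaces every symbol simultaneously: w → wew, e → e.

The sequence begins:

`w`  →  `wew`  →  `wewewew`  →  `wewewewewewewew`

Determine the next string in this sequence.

wewewewewewewewewewewewewewewew

φ(wewewewewewewew) expands symbol-by-symbol to wew e wew e wew e wew e wew e wew e wew e wew; joining the 15 pieces gives the next term.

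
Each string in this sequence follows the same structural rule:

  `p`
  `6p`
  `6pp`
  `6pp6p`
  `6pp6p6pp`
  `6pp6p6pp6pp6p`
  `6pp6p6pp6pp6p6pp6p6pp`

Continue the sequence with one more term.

Each term (from the third on) is the previous term followed by the one before it: term 3 = 6p·p = 6pp.
The next term joins 6pp6p6pp6pp6p6pp6p6pp and 6pp6p6pp6pp6p.

6pp6p6pp6pp6p6pp6p6pp6pp6p6pp6pp6p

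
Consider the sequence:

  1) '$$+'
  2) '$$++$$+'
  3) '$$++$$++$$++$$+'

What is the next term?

$$++$$++$$++$$++$$++$$++$$++$$+

Each string is two copies of the previous one joined by '+'.
One more doubling of $$++$$++$$++$$+ gives the answer.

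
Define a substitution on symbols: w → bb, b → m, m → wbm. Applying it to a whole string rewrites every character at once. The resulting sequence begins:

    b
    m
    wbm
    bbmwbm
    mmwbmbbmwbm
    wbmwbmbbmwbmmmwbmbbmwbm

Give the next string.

Applying the rule to each of the 23 symbols of wbmwbmbbmwbmmmwbmbbmwbm gives the pieces bb m wbm bb m wbm m m wbm bb m wbm wbm wbm bb m wbm m m wbm bb m wbm, which concatenate to the answer.

bbmwbmbbmwbmmmwbmbbmwbmwbmwbmbbmwbmmmwbmbbmwbm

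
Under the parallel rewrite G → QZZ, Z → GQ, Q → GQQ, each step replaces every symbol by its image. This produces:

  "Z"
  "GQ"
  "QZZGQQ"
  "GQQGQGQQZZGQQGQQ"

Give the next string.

Replace each of the 16 characters of GQQGQGQQZZGQQGQQ in place — QZZ GQQ GQQ QZZ GQQ QZZ GQQ GQQ GQ GQ QZZ GQQ GQQ QZZ GQQ GQQ — and concatenate.

QZZGQQGQQQZZGQQQZZGQQGQQGQGQQZZGQQGQQQZZGQQGQQ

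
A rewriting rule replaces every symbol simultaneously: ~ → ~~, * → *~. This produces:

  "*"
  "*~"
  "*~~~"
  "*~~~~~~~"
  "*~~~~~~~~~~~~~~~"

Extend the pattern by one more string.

*~~~~~~~~~~~~~~~~~~~~~~~~~~~~~~~

Applying the rule to each of the 16 symbols of *~~~~~~~~~~~~~~~ gives the pieces *~ ~~ ~~ ~~ ~~ ~~ ~~ ~~ ~~ ~~ ~~ ~~ ~~ ~~ ~~ ~~, which concatenate to the answer.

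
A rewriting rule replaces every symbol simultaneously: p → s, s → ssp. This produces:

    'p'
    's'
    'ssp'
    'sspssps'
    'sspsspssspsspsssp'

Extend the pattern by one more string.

Rewriting the 17 symbols of sspsspssspsspsssp one by one yields ssp ssp s ssp ssp s ssp ssp ssp s ssp ssp s ssp ssp ssp s; concatenated:

sspsspssspsspssspsspsspssspsspssspsspssps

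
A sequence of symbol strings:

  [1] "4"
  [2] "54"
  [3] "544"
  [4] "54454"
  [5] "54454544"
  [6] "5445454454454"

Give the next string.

This is a Fibonacci-style word recurrence s(k) = s(k−1)·s(k−2): e.g. 54·4 = 544.
Continuing: 5445454454454 · 54454544 gives term 7.

544545445445454454544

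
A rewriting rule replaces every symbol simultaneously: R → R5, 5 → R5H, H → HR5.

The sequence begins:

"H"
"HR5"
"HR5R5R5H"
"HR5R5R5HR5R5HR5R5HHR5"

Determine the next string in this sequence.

Rewriting the 21 symbols of HR5R5R5HR5R5HR5R5HHR5 one by one yields HR5 R5 R5H R5 R5H R5 R5H HR5 R5 R5H R5 R5H HR5 R5 R5H R5 R5H HR5 HR5 R5 R5H; concatenated:

HR5R5R5HR5R5HR5R5HHR5R5R5HR5R5HHR5R5R5HR5R5HHR5HR5R5R5H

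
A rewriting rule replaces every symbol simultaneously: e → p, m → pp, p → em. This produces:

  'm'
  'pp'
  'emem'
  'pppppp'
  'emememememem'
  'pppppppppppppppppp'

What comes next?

φ(pppppppppppppppppp) expands symbol-by-symbol to em em em em em em em em em em em em em em em em em em; joining the 18 pieces gives the next term.

emememememememememememememememememem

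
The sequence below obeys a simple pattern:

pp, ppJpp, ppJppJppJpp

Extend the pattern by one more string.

s(k+1) = s(k)·J·s(k) — each term doubles the last with 'J' between the halves.
So the next term is two copies of ppJppJppJpp with 'J' between the halves.

ppJppJppJppJppJppJppJpp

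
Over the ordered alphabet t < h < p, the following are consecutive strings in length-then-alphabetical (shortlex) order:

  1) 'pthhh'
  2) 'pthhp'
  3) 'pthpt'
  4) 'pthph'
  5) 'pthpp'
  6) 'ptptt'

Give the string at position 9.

Continuing the enumeration 3 steps past ptptt: ptptt → ptpth → ptptp → (answer).

ptpht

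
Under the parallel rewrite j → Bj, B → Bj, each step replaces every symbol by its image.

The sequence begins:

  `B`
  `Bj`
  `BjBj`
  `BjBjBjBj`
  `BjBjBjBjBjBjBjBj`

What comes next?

Rewriting the 16 symbols of BjBjBjBjBjBjBjBj one by one yields Bj Bj Bj Bj Bj Bj Bj Bj Bj Bj Bj Bj Bj Bj Bj Bj; concatenated:

BjBjBjBjBjBjBjBjBjBjBjBjBjBjBjBj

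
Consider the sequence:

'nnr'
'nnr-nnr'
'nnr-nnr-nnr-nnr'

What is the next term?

nnr-nnr-nnr-nnr-nnr-nnr-nnr-nnr

Every step duplicates the string with '-' between the halves.
One more doubling of nnr-nnr-nnr-nnr gives the answer.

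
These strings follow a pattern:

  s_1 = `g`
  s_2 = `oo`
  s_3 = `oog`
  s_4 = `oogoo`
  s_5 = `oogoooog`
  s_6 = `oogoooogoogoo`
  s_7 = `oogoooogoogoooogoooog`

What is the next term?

This is a Fibonacci-style word recurrence s(k) = s(k−1)·s(k−2): e.g. oo·g = oog.
Continuing: oogoooogoogoooogoooog · oogoooogoogoo gives term 8.

oogoooogoogoooogoooogoogoooogoogoo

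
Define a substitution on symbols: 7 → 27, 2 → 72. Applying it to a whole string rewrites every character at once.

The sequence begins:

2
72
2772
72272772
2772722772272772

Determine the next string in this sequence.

φ(2772722772272772) expands symbol-by-symbol to 72 27 27 72 27 72 72 27 27 72 72 27 72 27 27 72; joining the 16 pieces gives the next term.

72272772277272272772722772272772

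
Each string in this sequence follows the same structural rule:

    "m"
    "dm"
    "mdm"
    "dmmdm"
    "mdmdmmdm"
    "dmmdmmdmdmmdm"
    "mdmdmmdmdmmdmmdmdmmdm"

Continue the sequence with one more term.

dmmdmmdmdmmdmmdmdmmdmdmmdmmdmdmmdm

From term 3 onward, concatenate the second-to-last term with the last: m·dm = mdm, dm·mdm = dmmdm, …
The next term joins dmmdmmdmdmmdm and mdmdmmdmdmmdmmdmdmmdm.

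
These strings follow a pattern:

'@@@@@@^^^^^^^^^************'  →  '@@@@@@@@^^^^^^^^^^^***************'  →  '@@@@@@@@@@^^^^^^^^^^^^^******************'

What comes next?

Term n consists of 2n @'s, followed by 2n+3 ^'s, followed by 3n+3 *'s, where the shown terms are n = 3, 4, 5.
For the next term, n = 6, so the run lengths are 12, 15, 21.

@@@@@@@@@@@@^^^^^^^^^^^^^^^*********************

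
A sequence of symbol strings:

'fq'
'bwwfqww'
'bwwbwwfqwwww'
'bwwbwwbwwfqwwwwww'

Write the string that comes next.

Each term wraps the previous one in bww on the left and ww on the right.
So the next term is bww·bwwbwwbwwfqwwwwww·ww.

bwwbwwbwwbwwfqwwwwwwww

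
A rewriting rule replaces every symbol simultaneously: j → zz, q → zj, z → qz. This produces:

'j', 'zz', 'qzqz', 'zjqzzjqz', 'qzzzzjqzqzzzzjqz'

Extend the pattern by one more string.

zjqzqzqzqzzzzjqzzjqzqzqzqzzzzjqz

Replace each of the 16 characters of qzzzzjqzqzzzzjqz in place — zj qz qz qz qz zz zj qz zj qz qz qz qz zz zj qz — and concatenate.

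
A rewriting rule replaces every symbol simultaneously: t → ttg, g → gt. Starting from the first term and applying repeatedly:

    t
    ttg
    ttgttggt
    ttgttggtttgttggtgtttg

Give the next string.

Replace each of the 21 characters of ttgttggtttgttggtgtttg in place — ttg ttg gt ttg ttg gt gt ttg ttg ttg gt ttg ttg gt gt ttg gt ttg ttg ttg gt — and concatenate.

ttgttggtttgttggtgtttgttgttggtttgttggtgtttggtttgttgttggt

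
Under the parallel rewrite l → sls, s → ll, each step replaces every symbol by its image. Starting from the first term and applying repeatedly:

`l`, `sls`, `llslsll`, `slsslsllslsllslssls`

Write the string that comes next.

Applying the rule to each of the 19 symbols of slsslsllslsllslssls gives the pieces ll sls ll ll sls ll sls sls ll sls ll sls sls ll sls ll ll sls ll, which concatenate to the answer.

llslsllllslsllslsslsllslsllslsslsllslsllllslsll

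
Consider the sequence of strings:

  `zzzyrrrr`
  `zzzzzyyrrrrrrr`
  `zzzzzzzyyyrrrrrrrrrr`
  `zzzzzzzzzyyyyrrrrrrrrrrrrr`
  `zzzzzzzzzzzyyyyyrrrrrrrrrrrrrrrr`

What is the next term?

Term n consists of 2n+1 z's, followed by n y's, followed by 3n+1 r's (n = 1, 2, …).
For the next term, n = 6, so the run lengths are 13, 6, 19.

zzzzzzzzzzzzzyyyyyyrrrrrrrrrrrrrrrrrrr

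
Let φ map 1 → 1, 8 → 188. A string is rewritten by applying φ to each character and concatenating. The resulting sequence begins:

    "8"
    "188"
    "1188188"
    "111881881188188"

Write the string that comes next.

Applying the rule to each of the 15 symbols of 111881881188188 gives the pieces 1 1 1 188 188 1 188 188 1 1 188 188 1 188 188, which concatenate to the answer.

1111881881188188111881881188188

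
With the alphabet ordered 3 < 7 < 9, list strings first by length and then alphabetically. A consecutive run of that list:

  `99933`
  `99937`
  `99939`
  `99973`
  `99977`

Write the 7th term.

Advancing 2 positions from 99977 through 99977 → 99979 reaches term 7.

99993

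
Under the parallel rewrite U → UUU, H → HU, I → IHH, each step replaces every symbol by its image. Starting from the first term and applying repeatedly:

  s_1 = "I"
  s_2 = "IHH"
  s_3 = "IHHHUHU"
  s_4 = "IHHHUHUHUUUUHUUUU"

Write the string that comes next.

Rewriting the 17 symbols of IHHHUHUHUUUUHUUUU one by one yields IHH HU HU HU UUU HU UUU HU UUU UUU UUU UUU HU UUU UUU UUU UUU; concatenated:

IHHHUHUHUUUUHUUUUHUUUUUUUUUUUUUHUUUUUUUUUUUUU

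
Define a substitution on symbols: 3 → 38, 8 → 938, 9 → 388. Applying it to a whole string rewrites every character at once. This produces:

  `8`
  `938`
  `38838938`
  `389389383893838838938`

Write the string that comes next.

3893838838938388389383893838838938389389383893838838938

φ(389389383893838838938) expands symbol-by-symbol to 38 938 388 38 938 388 38 938 38 938 388 38 938 38 938 938 38 938 388 38 938; joining the 21 pieces gives the next term.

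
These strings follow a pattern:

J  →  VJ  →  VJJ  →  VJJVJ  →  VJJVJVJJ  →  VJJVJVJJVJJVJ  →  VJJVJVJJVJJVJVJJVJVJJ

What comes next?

VJJVJVJJVJJVJVJJVJVJJVJJVJVJJVJJVJ

Each term (from the third on) is the previous term followed by the one before it: term 3 = VJ·J = VJJ.
The next term joins VJJVJVJJVJJVJVJJVJVJJ and VJJVJVJJVJJVJ.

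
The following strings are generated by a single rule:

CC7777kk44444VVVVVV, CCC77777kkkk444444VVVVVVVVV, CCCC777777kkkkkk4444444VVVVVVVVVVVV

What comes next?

Each string has the form C^{n} 7^{n+2} k^{2n-2} 4^{n+3} V^{3n}, where the shown terms are n = 2, 3, 4.
At n = 5 the blocks have lengths 5, 7, 8, 8, 15.

CCCCC7777777kkkkkkkk44444444VVVVVVVVVVVVVVV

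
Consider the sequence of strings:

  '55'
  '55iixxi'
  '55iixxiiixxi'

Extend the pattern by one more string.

Each term is the previous one with iixxi appended.
So the next term is 55iixxiiixxi·iixxi.

55iixxiiixxiiixxi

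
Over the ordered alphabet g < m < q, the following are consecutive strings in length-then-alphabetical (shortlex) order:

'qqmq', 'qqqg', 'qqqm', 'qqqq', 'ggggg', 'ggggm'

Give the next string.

ggggq

Treat ggggm as a base-3 numeral over the given alphabet and add one, carrying through any trailing q's.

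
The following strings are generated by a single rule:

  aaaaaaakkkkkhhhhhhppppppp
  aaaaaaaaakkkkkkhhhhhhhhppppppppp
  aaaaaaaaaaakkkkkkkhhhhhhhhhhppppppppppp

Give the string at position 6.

aaaaaaaaaaaaaaaaakkkkkkkkkkhhhhhhhhhhhhhhhhppppppppppppppppp

The n-th term is 2n+1 a's then n+2 k's then 2n h's then 2n+1 p's, where the shown terms are n = 3, 4, 5.
At n = 8 the blocks have lengths 17, 10, 16, 17.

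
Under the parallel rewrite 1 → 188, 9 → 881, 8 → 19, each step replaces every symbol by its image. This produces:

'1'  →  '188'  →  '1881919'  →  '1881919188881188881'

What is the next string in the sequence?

18819191888811888811881919191918818819191919188

Replace each of the 19 characters of 1881919188881188881 in place — 188 19 19 188 881 188 881 188 19 19 19 19 188 188 19 19 19 19 188 — and concatenate.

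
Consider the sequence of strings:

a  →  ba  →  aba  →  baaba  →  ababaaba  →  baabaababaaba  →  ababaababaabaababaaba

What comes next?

From term 3 onward, concatenate the second-to-last term with the last: a·ba = aba, ba·aba = baaba, …
Continuing: baabaababaaba · ababaababaabaababaaba gives term 8.

baabaababaabaababaababaabaababaaba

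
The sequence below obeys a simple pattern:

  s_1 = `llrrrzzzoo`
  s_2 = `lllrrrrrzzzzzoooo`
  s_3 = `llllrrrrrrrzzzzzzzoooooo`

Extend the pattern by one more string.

Term n consists of n+1 l's, followed by 2n+1 r's, followed by 2n+1 z's, followed by 2n o's (n = 1, 2, …).
For the next term, n = 4, so the run lengths are 5, 9, 9, 8.

lllllrrrrrrrrrzzzzzzzzzoooooooo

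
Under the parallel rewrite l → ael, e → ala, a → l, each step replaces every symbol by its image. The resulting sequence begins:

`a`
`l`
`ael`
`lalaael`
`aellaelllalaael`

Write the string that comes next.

lalaaelaellalaaelaelaellaelllalaael

Applying the rule to each of the 15 symbols of aellaelllalaael gives the pieces l ala ael ael l ala ael ael ael l ael l l ala ael, which concatenate to the answer.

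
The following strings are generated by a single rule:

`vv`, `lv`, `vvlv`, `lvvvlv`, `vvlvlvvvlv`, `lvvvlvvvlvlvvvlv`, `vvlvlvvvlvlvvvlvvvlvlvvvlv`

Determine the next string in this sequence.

From term 3 onward, concatenate the second-to-last term with the last: vv·lv = vvlv, lv·vvlv = lvvvlv, …
The next term joins lvvvlvvvlvlvvvlv and vvlvlvvvlvlvvvlvvvlvlvvvlv.

lvvvlvvvlvlvvvlvvvlvlvvvlvlvvvlvvvlvlvvvlv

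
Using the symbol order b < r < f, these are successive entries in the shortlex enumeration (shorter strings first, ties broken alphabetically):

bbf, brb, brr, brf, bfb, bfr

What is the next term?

bff

The successor of bfr increments the rightmost position that isn't already f and resets every position after it to b.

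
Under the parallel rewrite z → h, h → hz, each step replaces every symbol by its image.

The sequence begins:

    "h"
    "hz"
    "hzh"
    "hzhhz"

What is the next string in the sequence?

Expanding hzhhz: h→hz, z→h, h→hz, h→hz, z→h. Concatenated: hz h hz hz h.

hzhhzhzh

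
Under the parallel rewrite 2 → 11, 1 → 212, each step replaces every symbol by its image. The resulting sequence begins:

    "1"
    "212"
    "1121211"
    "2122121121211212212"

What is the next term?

Rewriting the 19 symbols of 2122121121211212212 one by one yields 11 212 11 11 212 11 212 212 11 212 11 212 212 11 212 11 11 212 11; concatenated:

11212111121211212212112121121221211212111121211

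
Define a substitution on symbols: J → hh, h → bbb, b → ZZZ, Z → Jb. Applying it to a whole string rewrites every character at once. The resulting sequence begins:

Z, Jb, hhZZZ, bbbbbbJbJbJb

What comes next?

ZZZZZZZZZZZZZZZZZZhhZZZhhZZZhhZZZ

Expanding bbbbbbJbJbJb: b→ZZZ, b→ZZZ, b→ZZZ, b→ZZZ, b→ZZZ, b→ZZZ, J→hh, b→ZZZ, J→hh, b→ZZZ, J→hh, b→ZZZ. Concatenated: ZZZ ZZZ ZZZ ZZZ ZZZ ZZZ hh ZZZ hh ZZZ hh ZZZ.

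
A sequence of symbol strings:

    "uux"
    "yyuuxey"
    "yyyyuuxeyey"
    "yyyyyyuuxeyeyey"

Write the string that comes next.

Every step adds yy to the front and ey to the end of the previous string.
So the next term is yy·yyyyyyuuxeyeyey·ey.

yyyyyyyyuuxeyeyeyey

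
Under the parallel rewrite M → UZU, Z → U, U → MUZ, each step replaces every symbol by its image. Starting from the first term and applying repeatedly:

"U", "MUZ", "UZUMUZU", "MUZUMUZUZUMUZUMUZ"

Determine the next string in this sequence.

Applying the rule to each of the 17 symbols of MUZUMUZUZUMUZUMUZ gives the pieces UZU MUZ U MUZ UZU MUZ U MUZ U MUZ UZU MUZ U MUZ UZU MUZ U, which concatenate to the answer.

UZUMUZUMUZUZUMUZUMUZUMUZUZUMUZUMUZUZUMUZU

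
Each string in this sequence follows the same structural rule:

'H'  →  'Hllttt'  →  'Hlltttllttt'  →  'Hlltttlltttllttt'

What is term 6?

Every step adds llttt to the end: s(k+1) = s(k)·llttt.
From Hlltttlltttllttt, 2 further steps: Hlltttlltttllttt → Hlltttlltttlltttllttt → (answer).

Hlltttlltttlltttlltttllttt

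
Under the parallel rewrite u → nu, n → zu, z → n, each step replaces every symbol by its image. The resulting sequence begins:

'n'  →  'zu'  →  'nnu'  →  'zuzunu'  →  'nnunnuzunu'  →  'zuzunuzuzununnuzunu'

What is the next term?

Rewriting the 19 symbols of zuzunuzuzununnuzunu one by one yields n nu n nu zu nu n nu n nu zu nu zu zu nu n nu zu nu; concatenated:

nnunnuzununnunnuzunuzuzununnuzunu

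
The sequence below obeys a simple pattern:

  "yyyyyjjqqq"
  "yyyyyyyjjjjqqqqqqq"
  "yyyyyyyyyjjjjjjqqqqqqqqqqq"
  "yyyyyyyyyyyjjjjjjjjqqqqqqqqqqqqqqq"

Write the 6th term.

Each string has the form y^{2n+3} j^{2n} q^{4n-1} (n = 1, 2, …).
For term 6, n = 6, so the run lengths are 15, 12, 23.

yyyyyyyyyyyyyyyjjjjjjjjjjjjqqqqqqqqqqqqqqqqqqqqqqq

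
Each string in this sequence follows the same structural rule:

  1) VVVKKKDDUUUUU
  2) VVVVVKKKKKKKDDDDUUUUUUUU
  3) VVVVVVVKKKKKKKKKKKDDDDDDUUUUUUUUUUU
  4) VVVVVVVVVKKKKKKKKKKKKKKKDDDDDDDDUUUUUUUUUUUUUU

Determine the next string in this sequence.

VVVVVVVVVVVKKKKKKKKKKKKKKKKKKKDDDDDDDDDDUUUUUUUUUUUUUUUUU

Term n consists of 2n+1 V's, followed by 4n-1 K's, followed by 2n D's, followed by 3n+2 U's (n = 1, 2, …).
For the next term, n = 5, so the run lengths are 11, 19, 10, 17.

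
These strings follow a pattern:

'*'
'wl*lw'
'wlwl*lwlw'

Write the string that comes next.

Each term wraps the previous one in wl on the left and lw on the right.
Applying this once more to wlwl*lwlw:

wlwlwl*lwlwlw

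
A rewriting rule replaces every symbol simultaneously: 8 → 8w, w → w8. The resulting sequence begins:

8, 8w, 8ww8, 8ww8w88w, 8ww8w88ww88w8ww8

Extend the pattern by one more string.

8ww8w88ww88w8ww8w88w8ww88ww8w88w

Replace each of the 16 characters of 8ww8w88ww88w8ww8 in place — 8w w8 w8 8w w8 8w 8w w8 w8 8w 8w w8 8w w8 w8 8w — and concatenate.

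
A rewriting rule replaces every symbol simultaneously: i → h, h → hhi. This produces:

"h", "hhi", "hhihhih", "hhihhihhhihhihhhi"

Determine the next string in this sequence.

Applying the rule to each of the 17 symbols of hhihhihhhihhihhhi gives the pieces hhi hhi h hhi hhi h hhi hhi hhi h hhi hhi h hhi hhi hhi h, which concatenate to the answer.

hhihhihhhihhihhhihhihhihhhihhihhhihhihhih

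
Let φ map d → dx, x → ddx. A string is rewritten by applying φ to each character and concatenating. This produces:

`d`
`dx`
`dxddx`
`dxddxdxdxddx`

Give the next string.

dxddxdxdxddxdxddxdxddxdxdxddx

Expanding dxddxdxdxddx: d→dx, x→ddx, d→dx, d→dx, x→ddx, d→dx, x→ddx, d→dx, x→ddx, d→dx, d→dx, x→ddx. Concatenated: dx ddx dx dx ddx dx ddx dx ddx dx dx ddx.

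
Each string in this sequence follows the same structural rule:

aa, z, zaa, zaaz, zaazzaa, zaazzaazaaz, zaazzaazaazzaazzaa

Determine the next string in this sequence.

zaazzaazaazzaazzaazaazzaazaaz

This is a Fibonacci-style word recurrence s(k) = s(k−1)·s(k−2): e.g. z·aa = zaa.
Continuing: zaazzaazaazzaazzaa · zaazzaazaaz gives term 8.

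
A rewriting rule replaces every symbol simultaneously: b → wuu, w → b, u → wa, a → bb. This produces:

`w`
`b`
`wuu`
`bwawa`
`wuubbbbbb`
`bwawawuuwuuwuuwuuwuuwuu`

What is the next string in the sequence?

φ(bwawawuuwuuwuuwuuwuuwuu) expands symbol-by-symbol to wuu b bb b bb b wa wa b wa wa b wa wa b wa wa b wa wa b wa wa; joining the 23 pieces gives the next term.

wuubbbbbbbwawabwawabwawabwawabwawabwawa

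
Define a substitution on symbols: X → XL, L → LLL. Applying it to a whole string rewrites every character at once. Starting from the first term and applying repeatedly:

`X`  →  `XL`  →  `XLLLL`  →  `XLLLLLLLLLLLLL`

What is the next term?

Rewriting the 14 symbols of XLLLLLLLLLLLLL one by one yields XL LLL LLL LLL LLL LLL LLL LLL LLL LLL LLL LLL LLL LLL; concatenated:

XLLLLLLLLLLLLLLLLLLLLLLLLLLLLLLLLLLLLLLLL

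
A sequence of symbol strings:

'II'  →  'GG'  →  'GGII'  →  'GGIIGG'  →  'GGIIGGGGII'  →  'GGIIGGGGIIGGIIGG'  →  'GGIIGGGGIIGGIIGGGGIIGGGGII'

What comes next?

Each term (from the third on) is the previous term followed by the one before it: term 3 = GG·II = GGII.
So term 8 is GGIIGGGGIIGGIIGGGGIIGGGGII·GGIIGGGGIIGGIIGG.

GGIIGGGGIIGGIIGGGGIIGGGGIIGGIIGGGGIIGGIIGG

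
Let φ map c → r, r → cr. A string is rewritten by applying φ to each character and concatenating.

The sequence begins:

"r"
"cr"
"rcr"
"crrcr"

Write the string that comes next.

Rewriting each symbol of crrcr: c→r, r→cr, r→cr, c→r, r→cr, which concatenates to r cr cr r cr.

rcrcrrcr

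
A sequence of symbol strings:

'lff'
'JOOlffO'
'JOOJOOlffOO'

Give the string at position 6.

Each term wraps the previous one in JOO on the left and O on the right.
From JOOJOOlffOO, 3 further steps: JOOJOOlffOO → JOOJOOJOOlffOOO → JOOJOOJOOJOOlffOOOO → (answer).

JOOJOOJOOJOOJOOlffOOOOO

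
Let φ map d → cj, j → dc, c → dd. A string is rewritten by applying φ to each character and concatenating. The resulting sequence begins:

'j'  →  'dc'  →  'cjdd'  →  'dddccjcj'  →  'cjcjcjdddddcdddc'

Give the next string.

φ(cjcjcjdddddcdddc) expands symbol-by-symbol to dd dc dd dc dd dc cj cj cj cj cj dd cj cj cj dd; joining the 16 pieces gives the next term.

dddcdddcdddccjcjcjcjcjddcjcjcjdd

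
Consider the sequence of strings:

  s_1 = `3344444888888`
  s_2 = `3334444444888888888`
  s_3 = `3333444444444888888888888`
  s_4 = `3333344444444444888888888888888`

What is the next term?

3333334444444444444888888888888888888

Term n consists of n 3's, followed by 2n+1 4's, followed by 3n 8's, where the shown terms are n = 2, 3, 4, 5.
Setting n = 6 gives 6, 13, 18 characters in each block.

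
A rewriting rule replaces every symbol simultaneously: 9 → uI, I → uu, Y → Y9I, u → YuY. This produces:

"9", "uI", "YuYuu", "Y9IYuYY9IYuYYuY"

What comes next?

Applying the rule to each of the 15 symbols of Y9IYuYY9IYuYYuY gives the pieces Y9I uI uu Y9I YuY Y9I Y9I uI uu Y9I YuY Y9I Y9I YuY Y9I, which concatenate to the answer.

Y9IuIuuY9IYuYY9IY9IuIuuY9IYuYY9IY9IYuYY9I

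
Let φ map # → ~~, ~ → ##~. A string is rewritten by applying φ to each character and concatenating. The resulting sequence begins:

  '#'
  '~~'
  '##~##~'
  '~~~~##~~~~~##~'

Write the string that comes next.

##~##~##~##~~~~~##~##~##~##~##~~~~~##~

φ(~~~~##~~~~~##~) expands symbol-by-symbol to ##~ ##~ ##~ ##~ ~~ ~~ ##~ ##~ ##~ ##~ ##~ ~~ ~~ ##~; joining the 14 pieces gives the next term.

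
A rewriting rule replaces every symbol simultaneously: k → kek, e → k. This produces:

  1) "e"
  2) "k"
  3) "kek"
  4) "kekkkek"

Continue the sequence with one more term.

kekkkekkekkekkkek

Expanding kekkkek: k→kek, e→k, k→kek, k→kek, k→kek, e→k, k→kek. Concatenated: kek k kek kek kek k kek.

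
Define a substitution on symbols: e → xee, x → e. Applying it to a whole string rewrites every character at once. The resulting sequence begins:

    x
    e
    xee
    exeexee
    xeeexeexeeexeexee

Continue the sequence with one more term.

Rewriting the 17 symbols of xeeexeexeeexeexee one by one yields e xee xee xee e xee xee e xee xee xee e xee xee e xee xee; concatenated:

exeexeexeeexeexeeexeexeexeeexeexeeexeexee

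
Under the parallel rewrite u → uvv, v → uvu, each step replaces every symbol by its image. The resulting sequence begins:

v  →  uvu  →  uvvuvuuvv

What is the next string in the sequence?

Apply φ to uvvuvuuvv symbol by symbol: u→uvv, v→uvu, v→uvu, u→uvv, v→uvu, u→uvv, u→uvv, v→uvu, v→uvu; joined: uvv uvu uvu uvv uvu uvv uvv uvu uvu.

uvvuvuuvuuvvuvuuvvuvvuvuuvu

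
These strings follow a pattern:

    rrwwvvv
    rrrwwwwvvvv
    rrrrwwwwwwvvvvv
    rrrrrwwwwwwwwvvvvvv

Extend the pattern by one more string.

rrrrrrwwwwwwwwwwvvvvvvv

Each string has the form r^{n+1} w^{2n} v^{n+2} (n = 1, 2, …).
At n = 5 the blocks have lengths 6, 10, 7.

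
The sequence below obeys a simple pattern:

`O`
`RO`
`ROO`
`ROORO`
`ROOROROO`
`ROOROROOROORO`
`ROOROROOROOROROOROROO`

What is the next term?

From term 3 onward, concatenate the last term with the second-to-last: RO·O = ROO, ROO·RO = ROORO, …
The next term joins ROOROROOROOROROOROROO and ROOROROOROORO.

ROOROROOROOROROOROROOROOROROOROORO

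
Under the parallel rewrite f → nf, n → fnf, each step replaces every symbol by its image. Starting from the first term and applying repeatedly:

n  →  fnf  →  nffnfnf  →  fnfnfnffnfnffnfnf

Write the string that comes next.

nffnfnffnfnffnfnfnffnfnffnfnfnffnfnffnfnf

Applying the rule to each of the 17 symbols of fnfnfnffnfnffnfnf gives the pieces nf fnf nf fnf nf fnf nf nf fnf nf fnf nf nf fnf nf fnf nf, which concatenate to the answer.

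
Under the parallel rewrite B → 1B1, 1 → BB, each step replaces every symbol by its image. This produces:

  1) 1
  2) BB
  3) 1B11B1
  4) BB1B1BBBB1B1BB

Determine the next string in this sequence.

1B11B1BB1B1BB1B11B11B11B1BB1B1BB1B11B1

φ(BB1B1BBBB1B1BB) expands symbol-by-symbol to 1B1 1B1 BB 1B1 BB 1B1 1B1 1B1 1B1 BB 1B1 BB 1B1 1B1; joining the 14 pieces gives the next term.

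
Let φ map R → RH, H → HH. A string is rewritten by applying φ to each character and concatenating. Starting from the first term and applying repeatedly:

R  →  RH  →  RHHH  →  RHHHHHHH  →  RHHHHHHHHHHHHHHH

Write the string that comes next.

φ(RHHHHHHHHHHHHHHH) expands symbol-by-symbol to RH HH HH HH HH HH HH HH HH HH HH HH HH HH HH HH; joining the 16 pieces gives the next term.

RHHHHHHHHHHHHHHHHHHHHHHHHHHHHHHH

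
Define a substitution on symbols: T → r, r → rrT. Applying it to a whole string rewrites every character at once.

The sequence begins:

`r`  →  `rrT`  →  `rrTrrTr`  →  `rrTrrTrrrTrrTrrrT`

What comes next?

φ(rrTrrTrrrTrrTrrrT) expands symbol-by-symbol to rrT rrT r rrT rrT r rrT rrT rrT r rrT rrT r rrT rrT rrT r; joining the 17 pieces gives the next term.

rrTrrTrrrTrrTrrrTrrTrrTrrrTrrTrrrTrrTrrTr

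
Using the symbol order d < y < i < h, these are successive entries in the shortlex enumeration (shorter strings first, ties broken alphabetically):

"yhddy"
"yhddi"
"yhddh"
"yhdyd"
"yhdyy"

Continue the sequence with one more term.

Find the rightmost character of yhdyy below h, bump it to the next letter, and reset everything to its right to d.

yhdyi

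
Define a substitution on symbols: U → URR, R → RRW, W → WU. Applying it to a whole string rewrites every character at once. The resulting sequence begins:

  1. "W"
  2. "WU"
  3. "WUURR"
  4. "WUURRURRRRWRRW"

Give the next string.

WUURRURRRRWRRWURRRRWRRWRRWRRWWURRWRRWWU

Replace each of the 14 characters of WUURRURRRRWRRW in place — WU URR URR RRW RRW URR RRW RRW RRW RRW WU RRW RRW WU — and concatenate.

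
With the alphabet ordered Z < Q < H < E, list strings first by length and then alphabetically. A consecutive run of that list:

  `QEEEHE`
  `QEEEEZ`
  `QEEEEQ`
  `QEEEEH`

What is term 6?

Advancing 2 positions from QEEEEH through QEEEEH → QEEEEE reaches term 6.

HZZZZZ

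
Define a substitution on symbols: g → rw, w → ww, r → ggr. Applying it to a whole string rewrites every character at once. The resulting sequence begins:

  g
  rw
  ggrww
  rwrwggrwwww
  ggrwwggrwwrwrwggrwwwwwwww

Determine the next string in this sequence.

Rewriting the 25 symbols of ggrwwggrwwrwrwggrwwwwwwww one by one yields rw rw ggr ww ww rw rw ggr ww ww ggr ww ggr ww rw rw ggr ww ww ww ww ww ww ww ww; concatenated:

rwrwggrwwwwrwrwggrwwwwggrwwggrwwrwrwggrwwwwwwwwwwwwwwww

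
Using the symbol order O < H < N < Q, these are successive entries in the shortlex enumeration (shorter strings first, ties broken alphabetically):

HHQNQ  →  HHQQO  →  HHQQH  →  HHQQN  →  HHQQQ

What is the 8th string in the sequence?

Stepping forward 3 times from HHQQQ: HHQQQ → HNOOO → HNOOH, then the target.

HNOON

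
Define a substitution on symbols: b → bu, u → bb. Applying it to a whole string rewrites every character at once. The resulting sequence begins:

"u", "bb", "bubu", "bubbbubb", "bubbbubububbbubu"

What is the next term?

Replace each of the 16 characters of bubbbubububbbubu in place — bu bb bu bu bu bb bu bb bu bb bu bu bu bb bu bb — and concatenate.

bubbbubububbbubbbubbbubububbbubb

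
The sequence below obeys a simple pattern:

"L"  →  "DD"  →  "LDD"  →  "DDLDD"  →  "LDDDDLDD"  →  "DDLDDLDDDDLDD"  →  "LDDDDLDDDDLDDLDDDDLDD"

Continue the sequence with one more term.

This is a Fibonacci-style word recurrence s(k) = s(k−2)·s(k−1): e.g. L·DD = LDD.
So term 8 is DDLDDLDDDDLDD·LDDDDLDDDDLDDLDDDDLDD.

DDLDDLDDDDLDDLDDDDLDDDDLDDLDDDDLDD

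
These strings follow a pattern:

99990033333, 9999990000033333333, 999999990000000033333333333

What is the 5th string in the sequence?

Reading off run lengths: 9 runs 4, 6, 8; 0 runs 2, 5, 8; 3 runs 5, 8, 11 — each is linear in n (n = 1, 2, …).
For term 5, n = 5, so the run lengths are 12, 14, 17.

9999999999990000000000000033333333333333333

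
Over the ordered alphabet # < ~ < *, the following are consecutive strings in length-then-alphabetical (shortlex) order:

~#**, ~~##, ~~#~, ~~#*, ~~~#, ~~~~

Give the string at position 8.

~~*#

Continuing the enumeration 2 steps past ~~~~: ~~~~ → ~~~* → (answer).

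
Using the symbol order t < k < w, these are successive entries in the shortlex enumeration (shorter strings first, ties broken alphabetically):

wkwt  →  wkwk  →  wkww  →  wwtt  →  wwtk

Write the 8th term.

Continuing the enumeration 3 steps past wwtk: wwtk → wwtw → wwkt → (answer).

wwkk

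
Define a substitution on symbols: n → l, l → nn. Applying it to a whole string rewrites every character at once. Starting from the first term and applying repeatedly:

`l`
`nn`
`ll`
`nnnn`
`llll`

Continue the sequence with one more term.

nnnnnnnn

Expanding llll: l→nn, l→nn, l→nn, l→nn. Concatenated: nn nn nn nn.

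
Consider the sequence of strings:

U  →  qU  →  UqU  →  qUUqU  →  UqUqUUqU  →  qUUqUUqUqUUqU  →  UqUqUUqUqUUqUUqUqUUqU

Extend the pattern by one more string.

qUUqUUqUqUUqUUqUqUUqUqUUqUUqUqUUqU

Each term (from the third on) is the two preceding terms concatenated in order: term 3 = U·qU = UqU.
So term 8 is qUUqUUqUqUUqU·UqUqUUqUqUUqUUqUqUUqU.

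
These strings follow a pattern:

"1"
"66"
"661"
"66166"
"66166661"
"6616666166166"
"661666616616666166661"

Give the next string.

Each term (from the third on) is the previous term followed by the one before it: term 3 = 66·1 = 661.
Continuing: 661666616616666166661 · 6616666166166 gives term 8.

6616666166166661666616616666166166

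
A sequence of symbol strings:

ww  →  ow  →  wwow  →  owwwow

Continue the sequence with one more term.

Each term (from the third on) is the two preceding terms concatenated in order: term 3 = ww·ow = wwow.
The next term joins wwow and owwwow.

wwowowwwow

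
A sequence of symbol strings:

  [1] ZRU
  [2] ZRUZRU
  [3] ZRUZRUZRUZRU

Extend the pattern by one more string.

s(k+1) = s(k)·s(k) — each term doubles the last.
One more doubling of ZRUZRUZRUZRU gives the answer.

ZRUZRUZRUZRUZRUZRUZRUZRU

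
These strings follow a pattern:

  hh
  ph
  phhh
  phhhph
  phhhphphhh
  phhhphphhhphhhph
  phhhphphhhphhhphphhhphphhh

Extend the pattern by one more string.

phhhphphhhphhhphphhhphphhhphhhphphhhphhhph

Each term (from the third on) is the previous term followed by the one before it: term 3 = ph·hh = phhh.
The next term joins phhhphphhhphhhphphhhphphhh and phhhphphhhphhhph.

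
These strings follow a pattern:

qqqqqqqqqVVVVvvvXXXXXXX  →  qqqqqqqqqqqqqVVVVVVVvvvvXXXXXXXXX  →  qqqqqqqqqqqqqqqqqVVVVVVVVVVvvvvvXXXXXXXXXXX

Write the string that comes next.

Reading off run lengths: q runs 9, 13, 17; V runs 4, 7, 10; v runs 3, 4, 5; X runs 7, 9, 11 — each is linear in n, where the shown terms are n = 2, 3, 4.
At n = 5 the blocks have lengths 21, 13, 6, 13.

qqqqqqqqqqqqqqqqqqqqqVVVVVVVVVVVVVvvvvvvXXXXXXXXXXXXX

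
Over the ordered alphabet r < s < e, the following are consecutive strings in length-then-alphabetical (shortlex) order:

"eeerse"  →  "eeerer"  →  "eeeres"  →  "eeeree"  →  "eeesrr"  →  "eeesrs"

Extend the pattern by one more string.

eeesre

Treat eeesrs as a base-3 numeral over the given alphabet and add one, carrying through any trailing e's.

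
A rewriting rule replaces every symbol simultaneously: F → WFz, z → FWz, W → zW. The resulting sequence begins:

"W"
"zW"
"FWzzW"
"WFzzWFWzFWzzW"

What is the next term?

zWWFzFWzFWzzWWFzzWFWzWFzzWFWzFWzzW

Applying the rule to each of the 13 symbols of WFzzWFWzFWzzW gives the pieces zW WFz FWz FWz zW WFz zW FWz WFz zW FWz FWz zW, which concatenate to the answer.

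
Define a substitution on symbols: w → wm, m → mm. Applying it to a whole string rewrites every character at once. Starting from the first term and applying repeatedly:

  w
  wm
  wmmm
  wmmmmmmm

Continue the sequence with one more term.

Apply φ to wmmmmmmm symbol by symbol: w→wm, m→mm, m→mm, m→mm, m→mm, m→mm, m→mm, m→mm; joined: wm mm mm mm mm mm mm mm.

wmmmmmmmmmmmmmmm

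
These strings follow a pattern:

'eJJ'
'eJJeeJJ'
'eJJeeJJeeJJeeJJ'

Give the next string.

Each string is two copies of the previous one joined by 'e'.
One more doubling of eJJeeJJeeJJeeJJ gives the answer.

eJJeeJJeeJJeeJJeeJJeeJJeeJJeeJJ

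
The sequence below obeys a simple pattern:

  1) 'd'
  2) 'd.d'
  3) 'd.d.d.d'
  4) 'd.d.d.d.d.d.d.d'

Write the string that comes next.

Every step duplicates the string with '.' between the halves.
Doubling d.d.d.d.d.d.d.d with '.' between the halves:

d.d.d.d.d.d.d.d.d.d.d.d.d.d.d.d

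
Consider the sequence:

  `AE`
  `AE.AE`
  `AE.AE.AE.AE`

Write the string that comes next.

s(k+1) = s(k)·.·s(k) — each term doubles the last with '.' between the halves.
So the next term is two copies of AE.AE.AE.AE with '.' between the halves.

AE.AE.AE.AE.AE.AE.AE.AE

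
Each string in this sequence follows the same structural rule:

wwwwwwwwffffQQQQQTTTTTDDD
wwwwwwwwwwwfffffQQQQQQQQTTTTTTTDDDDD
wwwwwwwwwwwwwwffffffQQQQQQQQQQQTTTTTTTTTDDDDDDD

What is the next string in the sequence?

wwwwwwwwwwwwwwwwwfffffffQQQQQQQQQQQQQQTTTTTTTTTTTDDDDDDDDD

The n-th term is 3n+2 w's then n+2 f's then 3n-1 Q's then 2n+1 T's then 2n-1 D's, where the shown terms are n = 2, 3, 4.
Setting n = 5 gives 17, 7, 14, 11, 9 characters in each block.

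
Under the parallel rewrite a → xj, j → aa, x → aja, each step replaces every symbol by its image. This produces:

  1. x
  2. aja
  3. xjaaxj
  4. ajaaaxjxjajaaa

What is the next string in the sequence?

Rewriting the 14 symbols of ajaaaxjxjajaaa one by one yields xj aa xj xj xj aja aa aja aa xj aa xj xj xj; concatenated:

xjaaxjxjxjajaaaajaaaxjaaxjxjxj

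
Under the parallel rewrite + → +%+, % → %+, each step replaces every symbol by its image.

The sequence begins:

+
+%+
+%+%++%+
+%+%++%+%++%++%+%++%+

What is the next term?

Rewriting the 21 symbols of +%+%++%+%++%++%+%++%+ one by one yields +%+ %+ +%+ %+ +%+ +%+ %+ +%+ %+ +%+ +%+ %+ +%+ +%+ %+ +%+ %+ +%+ +%+ %+ +%+; concatenated:

+%+%++%+%++%++%+%++%+%++%++%+%++%++%+%++%+%++%++%+%++%+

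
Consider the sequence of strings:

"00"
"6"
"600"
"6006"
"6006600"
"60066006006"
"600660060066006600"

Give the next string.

60066006006600660060066006006

From term 3 onward, concatenate the last term with the second-to-last: 6·00 = 600, 600·6 = 6006, …
The next term joins 600660060066006600 and 60066006006.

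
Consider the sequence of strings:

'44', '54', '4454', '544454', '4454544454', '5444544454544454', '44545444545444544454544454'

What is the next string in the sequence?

544454445454445444545444545444544454544454

From term 3 onward, concatenate the second-to-last term with the last: 44·54 = 4454, 54·4454 = 544454, …
The next term joins 5444544454544454 and 44545444545444544454544454.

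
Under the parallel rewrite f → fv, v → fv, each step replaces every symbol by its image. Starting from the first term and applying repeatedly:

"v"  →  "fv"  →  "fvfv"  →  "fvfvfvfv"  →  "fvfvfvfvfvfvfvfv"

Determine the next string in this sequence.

Rewriting the 16 symbols of fvfvfvfvfvfvfvfv one by one yields fv fv fv fv fv fv fv fv fv fv fv fv fv fv fv fv; concatenated:

fvfvfvfvfvfvfvfvfvfvfvfvfvfvfvfv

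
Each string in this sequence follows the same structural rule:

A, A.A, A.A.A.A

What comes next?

Every step duplicates the string with '.' between the halves.
Doubling A.A.A.A with '.' between the halves:

A.A.A.A.A.A.A.A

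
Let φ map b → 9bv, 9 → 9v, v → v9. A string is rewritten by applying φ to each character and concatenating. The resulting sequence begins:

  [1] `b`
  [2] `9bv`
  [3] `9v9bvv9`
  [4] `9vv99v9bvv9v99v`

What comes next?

φ(9vv99v9bvv9v99v) expands symbol-by-symbol to 9v v9 v9 9v 9v v9 9v 9bv v9 v9 9v v9 9v 9v v9; joining the 15 pieces gives the next term.

9vv9v99v9vv99v9bvv9v99vv99v9vv9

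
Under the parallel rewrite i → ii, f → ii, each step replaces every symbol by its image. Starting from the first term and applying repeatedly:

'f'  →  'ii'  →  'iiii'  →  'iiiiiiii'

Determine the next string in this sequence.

iiiiiiiiiiiiiiii

Expanding iiiiiiii: i→ii, i→ii, i→ii, i→ii, i→ii, i→ii, i→ii, i→ii. Concatenated: ii ii ii ii ii ii ii ii.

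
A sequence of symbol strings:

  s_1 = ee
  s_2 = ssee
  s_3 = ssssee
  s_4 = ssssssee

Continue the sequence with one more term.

ssssssssee

The strings grow by a fixed prefix ss each time.
One more step from ssssssee gives the answer.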